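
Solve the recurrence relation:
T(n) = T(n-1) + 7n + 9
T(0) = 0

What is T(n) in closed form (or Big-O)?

Dominant term in sum is 7*sum(i, i=1..n) = 7*n*(n+1)/2 = O(n^2).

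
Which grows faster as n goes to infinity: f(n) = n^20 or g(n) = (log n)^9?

f(n) = n^20 grows faster: any positive polynomial dominates any polylog.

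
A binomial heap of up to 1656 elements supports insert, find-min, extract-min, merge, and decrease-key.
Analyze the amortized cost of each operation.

A binomial heap with n <= 1656 elements has at most floor(log_2 1656) + 1 = 11 trees. Using potential Phi = number of trees: Insert adds one tree, but cascading merges reduce count -- amortized O(1). Find-min reads the cached minimum pointer: O(1). Extract-min creates O(log n) new trees: O(log n). Merge combines tree lists: O(log n). Decrease-key sifts the element up its tree of height <= log n: O(log n).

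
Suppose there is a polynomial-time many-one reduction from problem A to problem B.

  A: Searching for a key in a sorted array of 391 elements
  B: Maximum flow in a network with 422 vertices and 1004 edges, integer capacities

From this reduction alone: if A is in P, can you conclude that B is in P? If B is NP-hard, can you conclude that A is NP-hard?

A poly-time reduction A <=_p B transfers tractability DOWN (B easy => A easy) and hardness UP (A hard => B hard), not the reverse.
From A in P, the reduction alone does NOT give B in P: any problem in P trivially reduces to SAT, yet SAT is not known to be in P.
From B NP-hard, the reduction alone does NOT give A NP-hard: again, easy problems reduce to hard ones.
(Here in fact A is P and B is P.)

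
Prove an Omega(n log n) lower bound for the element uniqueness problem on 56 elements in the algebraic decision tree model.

In the algebraic decision tree model, element uniqueness on 56 elements is equivalent to determining which cell of an arrangement of C(56,2) = 1540 hyperplanes x_i = x_j contains the input point. Ben-Or's theorem shows this requires Omega(n log n).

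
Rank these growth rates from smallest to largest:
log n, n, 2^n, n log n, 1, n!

Ordered by growth rate: 1 < log n < n < n log n < 2^n < n!.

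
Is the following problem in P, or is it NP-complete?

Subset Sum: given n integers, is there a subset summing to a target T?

This problem is NP-complete: one of Karp's 21 NP-complete problems.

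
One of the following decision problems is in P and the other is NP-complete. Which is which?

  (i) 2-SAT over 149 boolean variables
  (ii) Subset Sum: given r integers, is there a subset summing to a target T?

(i) is P: 2-SAT is solvable in linear time via implication-graph SCCs.
(ii) is NP-complete: one of Karp's 21 NP-complete problems.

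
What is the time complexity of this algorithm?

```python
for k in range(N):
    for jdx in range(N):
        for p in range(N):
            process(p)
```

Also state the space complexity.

Time complexity: O(n^3).
Space complexity: O(1).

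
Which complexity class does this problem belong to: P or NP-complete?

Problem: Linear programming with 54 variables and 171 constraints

This problem is in P: the ellipsoid and interior-point methods run in polynomial time.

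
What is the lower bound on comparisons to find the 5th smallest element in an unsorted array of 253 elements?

Finding the 5th smallest of 253 elements requires Omega(n) comparisons. Every element must participate in at least one comparison; otherwise it could be the 5th smallest.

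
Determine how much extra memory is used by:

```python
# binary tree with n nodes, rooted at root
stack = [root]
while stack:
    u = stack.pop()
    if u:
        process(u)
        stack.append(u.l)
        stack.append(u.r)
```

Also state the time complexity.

Space complexity: O(n).
Auxiliary storage grows linearly with the input size n in the worst case.
Time complexity: O(n).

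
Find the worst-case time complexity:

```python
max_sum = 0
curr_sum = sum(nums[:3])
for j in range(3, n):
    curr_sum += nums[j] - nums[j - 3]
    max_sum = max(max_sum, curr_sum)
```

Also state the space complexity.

Time complexity: O(n).
Space complexity: O(1).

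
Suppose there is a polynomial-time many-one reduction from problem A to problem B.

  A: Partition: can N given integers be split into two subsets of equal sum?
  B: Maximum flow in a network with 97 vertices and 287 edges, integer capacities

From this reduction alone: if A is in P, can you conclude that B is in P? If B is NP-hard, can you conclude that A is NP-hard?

A poly-time reduction A <=_p B transfers tractability DOWN (B easy => A easy) and hardness UP (A hard => B hard), not the reverse.
From A in P, the reduction alone does NOT give B in P: any problem in P trivially reduces to SAT, yet SAT is not known to be in P.
From B NP-hard, the reduction alone does NOT give A NP-hard: again, easy problems reduce to hard ones.
(Here in fact A is NP-complete and B is in P, so no such reduction is known -- its existence would imply P = NP; the analysis concerns only what the assumed reduction would or would not let you conclude.)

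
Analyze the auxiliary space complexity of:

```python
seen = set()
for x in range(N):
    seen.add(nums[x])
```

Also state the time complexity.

Space complexity: O(n).
Auxiliary storage grows linearly with the input size n in the worst case.
Time complexity: O(n).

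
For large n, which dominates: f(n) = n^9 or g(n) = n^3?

f(n) = n^9 grows faster: n^9/n^3 = n^6 -> infinity.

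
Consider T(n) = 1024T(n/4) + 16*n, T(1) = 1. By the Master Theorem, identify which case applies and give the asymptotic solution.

a=1024, b=4, f(n)=16*n.
log_4(1024) = 5 > 1.
Since f(n) = O(n^1) is polynomially smaller than n^5, Case 1 applies.
T(n) = Theta(n^5).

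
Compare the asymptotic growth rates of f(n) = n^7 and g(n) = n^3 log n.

f(n) = n^7 grows faster: n^7 / (n^3 log n) = n^4/log n -> infinity.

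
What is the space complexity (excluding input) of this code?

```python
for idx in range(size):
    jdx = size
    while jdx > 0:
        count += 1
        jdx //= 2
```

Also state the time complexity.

Space complexity: O(1).
Only a constant amount of auxiliary storage is used; nothing grows with n.
Time complexity: O(n log n).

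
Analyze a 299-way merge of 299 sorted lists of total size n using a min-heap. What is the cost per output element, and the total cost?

Maintain a min-heap of size 299 holding the current head of each list. Each output step does one extract-min (O(log 299)) and one insert of that list's next element (O(log 299)). Each of the n elements passes through the heap exactly once, so the total cost is O(n log 299), i.e. O(log 299) per output element.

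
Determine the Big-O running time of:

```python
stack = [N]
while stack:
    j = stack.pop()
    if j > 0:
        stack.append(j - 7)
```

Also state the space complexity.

Time complexity: O(n).
Space complexity: O(1).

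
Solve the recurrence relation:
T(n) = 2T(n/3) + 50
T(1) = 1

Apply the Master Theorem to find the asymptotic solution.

a=2, b=3, f(n)=50. log_3(2) = 0.6309. Case 1 of Master Theorem: T(n) = O(n^0.6309).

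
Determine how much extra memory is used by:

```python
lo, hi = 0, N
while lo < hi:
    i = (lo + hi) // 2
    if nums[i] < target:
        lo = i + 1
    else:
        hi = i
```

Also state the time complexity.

Space complexity: O(1).
Only a constant amount of auxiliary storage is used; nothing grows with n.
Time complexity: O(log n).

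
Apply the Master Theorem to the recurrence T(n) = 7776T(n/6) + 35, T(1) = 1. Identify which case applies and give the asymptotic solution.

a=7776, b=6, f(n)=35.
log_6(7776) = 5 > 0.
Since f(n) = O(n^0) is polynomially smaller than n^5, Case 1 applies.
T(n) = Theta(n^5).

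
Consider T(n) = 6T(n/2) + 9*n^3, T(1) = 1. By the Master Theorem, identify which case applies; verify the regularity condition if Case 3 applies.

a=6, b=2, f(n)=9*n^3.
log_2(6) = 2.585 < 3.
f(n) = Omega(n^(2.585+epsilon)) for some epsilon > 0, so Case 3 is the candidate.
Regularity: a*f(n/b) = 6*9*(n/2)^3 = (6/8)*9*n^3 <= c*f(n) with c = 6/8 < 1. Satisfied.
Case 3: T(n) = Theta(n^3).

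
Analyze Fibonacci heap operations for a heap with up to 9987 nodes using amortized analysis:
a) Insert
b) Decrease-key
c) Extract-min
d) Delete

Fibonacci heaps use lazy consolidation. Potential function Phi = t + 2m (t = number of trees, m = marked nodes).
- Insert: O(1) actual, Delta Phi = +1 (one new tree) => O(1) amortized.
- Decrease-key: with c cascading cuts, actual cost is O(c); Delta Phi <= c - 2(c-1) + 2 = 4 - c (c new trees; >= c-1 marks cleared; <= 1 new mark). Amortized O(c) + (4 - c) = O(1).
- Extract-min: O(D(n) + t) actual; consolidation drops t to <= D(n)+1, so Delta Phi pays for the t term. D(n) = O(log n) for n = 9987 => O(log n) amortized.
- Delete: decrease-key to -inf then extract-min = O(log n).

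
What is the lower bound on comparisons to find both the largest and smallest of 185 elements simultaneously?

Pair elements first (floor(185/2) comparisons), then find max among winners and min among losers. Total: ceil(3*185/2) - 2 = 276 comparisons.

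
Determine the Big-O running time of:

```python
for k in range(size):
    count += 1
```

Time complexity: O(n).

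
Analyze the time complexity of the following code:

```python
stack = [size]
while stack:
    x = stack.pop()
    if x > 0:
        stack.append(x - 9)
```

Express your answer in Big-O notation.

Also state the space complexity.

Time complexity: O(n).
Space complexity: O(1).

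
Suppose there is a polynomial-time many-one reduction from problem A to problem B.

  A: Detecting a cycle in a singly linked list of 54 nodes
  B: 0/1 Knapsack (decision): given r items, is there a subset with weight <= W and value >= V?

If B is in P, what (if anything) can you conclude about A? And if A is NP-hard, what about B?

A poly-time reduction A <=_p B means any A-instance can be transformed to a B-instance in poly time.
If B is in P: compose the reduction with B's poly-time algorithm to solve A in poly time, so A is in P.
If A is NP-hard: every NP problem reduces to A, which reduces to B; composing reductions, every NP problem reduces to B, so B is NP-hard.
(Here in fact A is P and B is NP-complete.)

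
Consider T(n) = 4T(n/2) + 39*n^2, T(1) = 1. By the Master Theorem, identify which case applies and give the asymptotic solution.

a=4, b=2, f(n)=39*n^2.
log_2(4) = 2, so n^(log_b(a)) = n^2.
f(n) = Theta(n^2), so Case 2 applies.
T(n) = Theta(n^2 log n).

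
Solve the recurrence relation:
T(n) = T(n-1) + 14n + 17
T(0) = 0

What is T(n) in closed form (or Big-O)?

Dominant term in sum is 14*sum(i, i=1..n) = 14*n*(n+1)/2 = O(n^2).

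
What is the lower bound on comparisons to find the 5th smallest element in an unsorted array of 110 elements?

Finding the 5th smallest of 110 elements requires Omega(n) comparisons. Every element must participate in at least one comparison; otherwise it could be the 5th smallest.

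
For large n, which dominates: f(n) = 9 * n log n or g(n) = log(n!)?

f(n) = 9 * n log n and g(n) = log(n!) are Theta of each other: Stirling: log(n!) = n log n - n + O(log n) = Theta(n log n); the constant 9 doesn't change the Theta class.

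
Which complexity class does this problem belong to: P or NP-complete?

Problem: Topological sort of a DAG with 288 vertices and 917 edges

This problem is in P: DFS-based topological sort runs in O(V+E).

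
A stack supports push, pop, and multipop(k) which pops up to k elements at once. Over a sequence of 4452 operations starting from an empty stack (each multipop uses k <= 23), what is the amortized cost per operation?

Each element is pushed exactly once and popped at most once (whether by pop or as part of a multipop). So the total number of individual pops over the whole sequence is at most the number of pushes, which is at most 4452. Total work <= 2 * 4452, hence O(1) amortized per operation.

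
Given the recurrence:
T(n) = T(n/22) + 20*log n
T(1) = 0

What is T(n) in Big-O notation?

Each of the log_22(n) levels adds O(log n). T(n) = O(log^2 n).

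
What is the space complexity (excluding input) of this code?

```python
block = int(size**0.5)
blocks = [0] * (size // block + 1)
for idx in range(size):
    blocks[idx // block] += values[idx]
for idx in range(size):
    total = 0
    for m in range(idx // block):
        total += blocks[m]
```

Space complexity: O(sqrt(n)).
Storage scales with sqrt(n).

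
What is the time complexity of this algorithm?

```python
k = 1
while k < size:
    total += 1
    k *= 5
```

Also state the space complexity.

Time complexity: O(log n).
Space complexity: O(1).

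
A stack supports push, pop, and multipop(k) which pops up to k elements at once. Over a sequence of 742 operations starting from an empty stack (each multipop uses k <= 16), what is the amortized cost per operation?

Each element is pushed exactly once and popped at most once (whether by pop or as part of a multipop). So the total number of individual pops over the whole sequence is at most the number of pushes, which is at most 742. Total work <= 2 * 742, hence O(1) amortized per operation.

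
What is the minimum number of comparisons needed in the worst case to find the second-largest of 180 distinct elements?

Lower bound: finding the max needs 180-1 comparisons. By the adversary weight-doubling argument, the max must personally win >= ceil(log_2(180)) = 8 comparisons; the 2nd-largest is among those 8 losers, needing 8-1 more comparisons. Total >= 180-1 + 8-1 = 186. A balanced knockout tournament achieves this.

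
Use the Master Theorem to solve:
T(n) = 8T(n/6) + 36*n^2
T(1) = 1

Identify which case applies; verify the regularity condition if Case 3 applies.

a=8, b=6, f(n)=36*n^2.
log_6(8) = 1.161 < 2.
f(n) = Omega(n^(1.161+epsilon)) for some epsilon > 0, so Case 3 is the candidate.
Regularity: a*f(n/b) = 8*36*(n/6)^2 = (8/36)*36*n^2 <= c*f(n) with c = 8/36 < 1. Satisfied.
Case 3: T(n) = Theta(n^2).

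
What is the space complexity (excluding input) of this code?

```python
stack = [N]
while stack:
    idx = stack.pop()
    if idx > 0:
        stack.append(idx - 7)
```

Space complexity: O(1).
Only a constant amount of auxiliary storage is used; nothing grows with n.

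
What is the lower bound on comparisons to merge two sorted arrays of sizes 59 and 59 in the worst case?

Adversary: with |59 - 59| <= 1 the inputs can be fully interleaved so that every adjacent pair in the merged output comes from different arrays. Then each of the 117 adjacent pairs must be directly compared, or the algorithm cannot determine their relative order. Standard merge meets this bound.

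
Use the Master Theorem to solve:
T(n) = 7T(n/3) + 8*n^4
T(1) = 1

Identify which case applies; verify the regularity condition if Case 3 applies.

a=7, b=3, f(n)=8*n^4.
log_3(7) = 1.771 < 4.
f(n) = Omega(n^(1.771+epsilon)) for some epsilon > 0, so Case 3 is the candidate.
Regularity: a*f(n/b) = 7*8*(n/3)^4 = (7/81)*8*n^4 <= c*f(n) with c = 7/81 < 1. Satisfied.
Case 3: T(n) = Theta(n^4).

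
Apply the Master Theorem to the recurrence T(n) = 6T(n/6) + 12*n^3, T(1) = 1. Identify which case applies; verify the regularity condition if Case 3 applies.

a=6, b=6, f(n)=12*n^3.
log_6(6) = 1 < 3.
f(n) = Omega(n^(1+epsilon)) for some epsilon > 0, so Case 3 is the candidate.
Regularity: a*f(n/b) = 6*12*(n/6)^3 = (6/216)*12*n^3 <= c*f(n) with c = 6/216 < 1. Satisfied.
Case 3: T(n) = Theta(n^3).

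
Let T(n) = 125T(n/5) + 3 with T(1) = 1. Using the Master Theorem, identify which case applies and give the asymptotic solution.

a=125, b=5, f(n)=3.
log_5(125) = 3 > 0.
Since f(n) = O(n^0) is polynomially smaller than n^3, Case 1 applies.
T(n) = Theta(n^3).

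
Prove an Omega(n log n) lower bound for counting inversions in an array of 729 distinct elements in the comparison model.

Decision-tree argument: at any leaf, the comparisons made (with transitivity) must totally order all 729 elements -- otherwise some pair (i,j) is unordered, and an adversary can present two inputs agreeing on every comparison made but with that pair flipped, changing the inversion count by 1, so the leaf's output is wrong on one of them. Hence the tree has >= 729! leaves and height >= log_2(729!) = Omega(n log n). Modified merge sort achieves O(n log n).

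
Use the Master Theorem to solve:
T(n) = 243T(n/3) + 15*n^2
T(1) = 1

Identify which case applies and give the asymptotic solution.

a=243, b=3, f(n)=15*n^2.
log_3(243) = 5 > 2.
Since f(n) = O(n^2) is polynomially smaller than n^5, Case 1 applies.
T(n) = Theta(n^5).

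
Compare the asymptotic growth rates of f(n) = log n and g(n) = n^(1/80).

g(n) = n^(1/80) grows faster: any positive power of n dominates log n.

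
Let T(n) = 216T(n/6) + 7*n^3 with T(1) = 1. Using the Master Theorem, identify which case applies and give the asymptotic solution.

a=216, b=6, f(n)=7*n^3.
log_6(216) = 3, so n^(log_b(a)) = n^3.
f(n) = Theta(n^3), so Case 2 applies.
T(n) = Theta(n^3 log n).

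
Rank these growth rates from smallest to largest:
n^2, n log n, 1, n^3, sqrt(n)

Ordered by growth rate: 1 < sqrt(n) < n log n < n^2 < n^3.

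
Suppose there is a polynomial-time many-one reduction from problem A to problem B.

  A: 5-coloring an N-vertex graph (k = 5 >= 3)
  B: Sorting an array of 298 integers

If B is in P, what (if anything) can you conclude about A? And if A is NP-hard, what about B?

A poly-time reduction A <=_p B means any A-instance can be transformed to a B-instance in poly time.
If B is in P: compose the reduction with B's poly-time algorithm to solve A in poly time, so A is in P.
If A is NP-hard: every NP problem reduces to A, which reduces to B; composing reductions, every NP problem reduces to B, so B is NP-hard.
(Here in fact A is NP-complete and B is in P, so no such reduction is known -- its existence would imply P = NP; the analysis concerns only what the assumed reduction would or would not let you conclude.)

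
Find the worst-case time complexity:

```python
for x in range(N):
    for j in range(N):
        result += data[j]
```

Time complexity: O(n^2).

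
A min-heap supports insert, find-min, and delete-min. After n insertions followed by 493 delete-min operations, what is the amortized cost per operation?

Insert takes O(log n) worst case. Delete-min takes O(log n). Over a sequence of n inserts and 493 delete-mins, total cost is O((n + 493) log n). Amortized per operation: O(log n).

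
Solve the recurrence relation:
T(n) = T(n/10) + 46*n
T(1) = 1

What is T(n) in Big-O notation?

Geometric series: 46*n*(1 + 1/10 + 1/10^2 + ...) = O(n). T(n) = O(n).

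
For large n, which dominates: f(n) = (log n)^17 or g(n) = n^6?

g(n) = n^6 grows faster: any positive polynomial dominates any polylog.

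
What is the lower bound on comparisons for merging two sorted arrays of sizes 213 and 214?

Adversary argument: with sizes 213 and 214 (differing by at most 1), interleave the two arrays so that every consecutive pair in the output comes from different inputs. Then each of the 426 adjacent output pairs must be directly compared, or the algorithm cannot determine their relative order. So 426 comparisons are necessary; standard merge achieves this.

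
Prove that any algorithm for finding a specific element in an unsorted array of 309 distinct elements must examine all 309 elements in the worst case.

Adversary argument: if the algorithm examines fewer than 309 elements, the adversary places the target in an unexamined position. The algorithm cannot distinguish 'not present' from 'in unexamined position'.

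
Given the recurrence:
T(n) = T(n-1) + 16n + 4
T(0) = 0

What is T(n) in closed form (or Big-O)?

Dominant term in sum is 16*sum(i, i=1..n) = 16*n*(n+1)/2 = O(n^2).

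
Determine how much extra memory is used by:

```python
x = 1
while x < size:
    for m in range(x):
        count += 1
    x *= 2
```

Space complexity: O(1).
Only a constant amount of auxiliary storage is used; nothing grows with n.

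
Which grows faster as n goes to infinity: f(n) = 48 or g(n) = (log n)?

g(n) = (log n) grows faster: any unbounded function dominates a constant.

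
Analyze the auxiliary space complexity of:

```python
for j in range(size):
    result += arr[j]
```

Space complexity: O(1).
Only a constant amount of auxiliary storage is used; nothing grows with n.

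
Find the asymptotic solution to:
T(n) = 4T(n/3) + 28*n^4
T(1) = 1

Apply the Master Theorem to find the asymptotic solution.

a=4, b=3, f(n)=28*n^4. log_3(4) = 1.262 < 4. Case 3: T(n) = O(n^4).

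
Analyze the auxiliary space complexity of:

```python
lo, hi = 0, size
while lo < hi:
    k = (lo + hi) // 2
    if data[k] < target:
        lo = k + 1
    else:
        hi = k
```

Space complexity: O(1).
Only a constant amount of auxiliary storage is used; nothing grows with n.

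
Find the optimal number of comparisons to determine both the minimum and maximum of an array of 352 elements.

Naive approach: 702 comparisons (351 for max + 351 for min).
Optimal: Compare elements in pairs first (floor(n/2) = 176 comparisons), then find max among winners and min among losers (175 comparisons each).
Total: ceil(3n/2) - 2 = 526 comparisons. An adversary argument shows this is also a lower bound.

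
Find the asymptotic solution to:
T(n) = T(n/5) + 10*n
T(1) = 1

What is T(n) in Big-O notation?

Geometric series: 10*n*(1 + 1/5 + 1/5^2 + ...) = O(n). T(n) = O(n).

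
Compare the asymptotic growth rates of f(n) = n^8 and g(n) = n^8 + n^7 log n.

f(n) = n^8 and g(n) = n^8 + n^7 log n are Theta of each other: the lower-order n^7 log n term is o(n^8); both are Theta(n^8).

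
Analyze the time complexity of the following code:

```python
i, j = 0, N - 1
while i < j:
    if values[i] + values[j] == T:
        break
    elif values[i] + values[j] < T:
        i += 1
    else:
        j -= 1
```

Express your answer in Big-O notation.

Time complexity: O(n).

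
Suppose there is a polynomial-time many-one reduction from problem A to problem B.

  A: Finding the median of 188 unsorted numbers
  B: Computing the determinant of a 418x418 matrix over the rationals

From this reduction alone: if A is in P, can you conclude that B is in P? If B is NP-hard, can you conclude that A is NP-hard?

A poly-time reduction A <=_p B transfers tractability DOWN (B easy => A easy) and hardness UP (A hard => B hard), not the reverse.
From A in P, the reduction alone does NOT give B in P: any problem in P trivially reduces to SAT, yet SAT is not known to be in P.
From B NP-hard, the reduction alone does NOT give A NP-hard: again, easy problems reduce to hard ones.
(Here in fact A is P and B is P.)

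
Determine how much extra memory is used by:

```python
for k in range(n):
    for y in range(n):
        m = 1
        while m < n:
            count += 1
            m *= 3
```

Space complexity: O(1).
Only a constant amount of auxiliary storage is used; nothing grows with n.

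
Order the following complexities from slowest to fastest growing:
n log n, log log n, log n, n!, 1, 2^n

Ordered by growth rate: 1 < log log n < log n < n log n < 2^n < n!.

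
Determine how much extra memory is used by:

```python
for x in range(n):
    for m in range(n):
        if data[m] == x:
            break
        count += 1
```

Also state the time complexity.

Space complexity: O(1).
Only a constant amount of auxiliary storage is used; nothing grows with n.
Time complexity: O(n^2).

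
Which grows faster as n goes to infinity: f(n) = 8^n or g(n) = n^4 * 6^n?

f(n) = 8^n grows faster: 8^n / (n^4 6^n) = (8/6)^n / n^4 -> infinity since 8/6 > 1.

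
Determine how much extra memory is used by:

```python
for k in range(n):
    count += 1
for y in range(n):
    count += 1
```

Space complexity: O(1).
Only a constant amount of auxiliary storage is used; nothing grows with n.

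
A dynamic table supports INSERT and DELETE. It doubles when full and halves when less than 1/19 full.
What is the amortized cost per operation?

Using potential function Phi = |2*num_items - table_size| when load > 1/2, and Phi = table_size/2 - num_items otherwise. The gap of 1/19 vs 1/2 for shrinking prevents thrashing. Both insert and delete have O(1) amortized cost.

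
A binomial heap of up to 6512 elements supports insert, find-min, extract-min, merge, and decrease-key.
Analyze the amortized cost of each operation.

A binomial heap with n <= 6512 elements has at most floor(log_2 6512) + 1 = 13 trees. Using potential Phi = number of trees: Insert adds one tree, but cascading merges reduce count -- amortized O(1). Find-min reads the cached minimum pointer: O(1). Extract-min creates O(log n) new trees: O(log n). Merge combines tree lists: O(log n). Decrease-key sifts the element up its tree of height <= log n: O(log n).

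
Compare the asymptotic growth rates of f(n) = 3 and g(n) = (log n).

g(n) = (log n) grows faster: any unbounded function dominates a constant.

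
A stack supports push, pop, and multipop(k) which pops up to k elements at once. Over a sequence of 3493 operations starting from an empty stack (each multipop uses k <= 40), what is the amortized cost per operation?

Each element is pushed exactly once and popped at most once (whether by pop or as part of a multipop). So the total number of individual pops over the whole sequence is at most the number of pushes, which is at most 3493. Total work <= 2 * 3493, hence O(1) amortized per operation.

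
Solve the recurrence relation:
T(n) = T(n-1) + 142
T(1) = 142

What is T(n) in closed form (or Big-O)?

Unrolling: T(n) = T(n-1) + 142 = T(n-2) + 2*142 = ... = T(1) + (n-1)*142 = 142 + (n-1)*142 = 142n.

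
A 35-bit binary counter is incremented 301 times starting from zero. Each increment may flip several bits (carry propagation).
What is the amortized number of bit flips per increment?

Bit i flips on every 2^i-th increment, so over 301 increments bit i flips floor(301/2^i) times. Summing over i: total flips < 2 * 301. Amortized: < 2 = O(1) per increment.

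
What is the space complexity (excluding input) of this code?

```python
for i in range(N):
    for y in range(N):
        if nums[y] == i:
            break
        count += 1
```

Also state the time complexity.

Space complexity: O(1).
Only a constant amount of auxiliary storage is used; nothing grows with n.
Time complexity: O(n^2).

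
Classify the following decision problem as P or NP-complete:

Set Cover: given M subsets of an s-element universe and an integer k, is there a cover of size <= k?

This problem is NP-complete: one of Karp's 21 NP-complete problems (with k part of the input).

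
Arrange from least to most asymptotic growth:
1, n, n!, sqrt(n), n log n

Ordered by growth rate: 1 < sqrt(n) < n < n log n < n!.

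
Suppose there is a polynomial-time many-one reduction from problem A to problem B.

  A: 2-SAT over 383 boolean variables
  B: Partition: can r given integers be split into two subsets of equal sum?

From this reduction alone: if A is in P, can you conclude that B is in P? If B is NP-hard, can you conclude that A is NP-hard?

A poly-time reduction A <=_p B transfers tractability DOWN (B easy => A easy) and hardness UP (A hard => B hard), not the reverse.
From A in P, the reduction alone does NOT give B in P: any problem in P trivially reduces to SAT, yet SAT is not known to be in P.
From B NP-hard, the reduction alone does NOT give A NP-hard: again, easy problems reduce to hard ones.
(Here in fact A is P and B is NP-complete.)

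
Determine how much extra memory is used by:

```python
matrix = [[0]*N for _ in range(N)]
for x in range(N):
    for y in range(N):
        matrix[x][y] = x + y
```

Space complexity: O(n^2).
A 2D structure of size n x n is allocated.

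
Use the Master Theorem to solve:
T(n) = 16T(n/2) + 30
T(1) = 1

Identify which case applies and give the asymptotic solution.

a=16, b=2, f(n)=30.
log_2(16) = 4 > 0.
Since f(n) = O(n^0) is polynomially smaller than n^4, Case 1 applies.
T(n) = Theta(n^4).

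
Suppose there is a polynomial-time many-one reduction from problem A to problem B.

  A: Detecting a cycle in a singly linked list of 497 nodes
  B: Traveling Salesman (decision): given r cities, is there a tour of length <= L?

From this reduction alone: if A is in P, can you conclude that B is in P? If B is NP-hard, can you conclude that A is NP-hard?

A poly-time reduction A <=_p B transfers tractability DOWN (B easy => A easy) and hardness UP (A hard => B hard), not the reverse.
From A in P, the reduction alone does NOT give B in P: any problem in P trivially reduces to SAT, yet SAT is not known to be in P.
From B NP-hard, the reduction alone does NOT give A NP-hard: again, easy problems reduce to hard ones.
(Here in fact A is P and B is NP-complete.)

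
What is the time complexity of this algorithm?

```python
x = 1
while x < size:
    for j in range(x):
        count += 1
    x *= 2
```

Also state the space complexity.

Time complexity: O(n).
Space complexity: O(1).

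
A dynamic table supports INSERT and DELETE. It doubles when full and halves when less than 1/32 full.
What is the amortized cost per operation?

Using potential function Phi = |2*num_items - table_size| when load > 1/2, and Phi = table_size/2 - num_items otherwise. The gap of 1/32 vs 1/2 for shrinking prevents thrashing. Both insert and delete have O(1) amortized cost.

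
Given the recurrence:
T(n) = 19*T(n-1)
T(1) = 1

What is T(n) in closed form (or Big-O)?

Each step multiplies by 19. T(n) = T(1)*19^(n-1) = 19^(n-1).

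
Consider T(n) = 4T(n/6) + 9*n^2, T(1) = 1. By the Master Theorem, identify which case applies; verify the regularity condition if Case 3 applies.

a=4, b=6, f(n)=9*n^2.
log_6(4) = 0.7737 < 2.
f(n) = Omega(n^(0.7737+epsilon)) for some epsilon > 0, so Case 3 is the candidate.
Regularity: a*f(n/b) = 4*9*(n/6)^2 = (4/36)*9*n^2 <= c*f(n) with c = 4/36 < 1. Satisfied.
Case 3: T(n) = Theta(n^2).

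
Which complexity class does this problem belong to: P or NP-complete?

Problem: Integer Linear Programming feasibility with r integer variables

This problem is NP-complete: ILP feasibility is NP-complete (LP relaxation is in P).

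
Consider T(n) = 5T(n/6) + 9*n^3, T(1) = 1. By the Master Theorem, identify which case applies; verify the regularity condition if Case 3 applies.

a=5, b=6, f(n)=9*n^3.
log_6(5) = 0.8982 < 3.
f(n) = Omega(n^(0.8982+epsilon)) for some epsilon > 0, so Case 3 is the candidate.
Regularity: a*f(n/b) = 5*9*(n/6)^3 = (5/216)*9*n^3 <= c*f(n) with c = 5/216 < 1. Satisfied.
Case 3: T(n) = Theta(n^3).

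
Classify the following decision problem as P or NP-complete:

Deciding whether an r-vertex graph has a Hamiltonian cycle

This problem is NP-complete: one of Karp's 21 NP-complete problems.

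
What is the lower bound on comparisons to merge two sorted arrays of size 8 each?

To merge two sorted arrays of size 8, we need at least 15 comparisons in the worst case. An adversary can force every element to be compared.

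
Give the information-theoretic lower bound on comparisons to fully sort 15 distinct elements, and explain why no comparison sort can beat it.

A comparison sort is a binary decision tree whose leaves are the 15! = 1307674368000 possible output permutations. A binary tree with L leaves has height >= ceil(log_2(L)). So any comparison sort needs >= ceil(log_2(15!)) = 41 comparisons in the worst case.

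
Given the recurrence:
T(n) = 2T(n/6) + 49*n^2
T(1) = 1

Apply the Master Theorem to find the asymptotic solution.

a=2, b=6, f(n)=49*n^2. log_6(2) = 0.3869 < 2. Case 3: T(n) = O(n^2).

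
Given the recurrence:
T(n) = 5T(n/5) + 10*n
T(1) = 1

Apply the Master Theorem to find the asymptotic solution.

a=5, b=5, f(n)=10*n. log_5(5) = 1. Case 2: T(n) = O(n log n).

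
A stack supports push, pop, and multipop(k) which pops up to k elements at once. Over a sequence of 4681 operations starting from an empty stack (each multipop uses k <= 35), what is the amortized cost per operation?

Each element is pushed exactly once and popped at most once (whether by pop or as part of a multipop). So the total number of individual pops over the whole sequence is at most the number of pushes, which is at most 4681. Total work <= 2 * 4681, hence O(1) amortized per operation.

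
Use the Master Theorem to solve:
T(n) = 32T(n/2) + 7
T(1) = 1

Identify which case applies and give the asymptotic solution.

a=32, b=2, f(n)=7.
log_2(32) = 5 > 0.
Since f(n) = O(n^0) is polynomially smaller than n^5, Case 1 applies.
T(n) = Theta(n^5).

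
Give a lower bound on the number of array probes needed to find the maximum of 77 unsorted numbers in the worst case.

Adversary: any unprobed cell could hold a value larger than everything seen so far. If fewer than 77 cells are probed, the adversary places the max in an unprobed cell. So all 77 cells must be examined; together with 77-1 comparisons this is tight.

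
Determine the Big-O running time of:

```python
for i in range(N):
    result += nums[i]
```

Time complexity: O(n).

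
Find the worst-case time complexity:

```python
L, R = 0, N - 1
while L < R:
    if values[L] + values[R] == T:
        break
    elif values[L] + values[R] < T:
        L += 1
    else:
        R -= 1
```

Time complexity: O(n).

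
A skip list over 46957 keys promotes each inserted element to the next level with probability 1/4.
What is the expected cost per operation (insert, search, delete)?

Expected number of levels is O(log_4(46957)) = O(log n). A search visits O(1) expected nodes per level over O(log n) levels. Insert/delete are a search plus O(1) pointer updates per level. Expected O(log n) per operation.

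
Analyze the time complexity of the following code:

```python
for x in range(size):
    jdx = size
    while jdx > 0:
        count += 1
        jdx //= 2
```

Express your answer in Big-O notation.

Time complexity: O(n log n).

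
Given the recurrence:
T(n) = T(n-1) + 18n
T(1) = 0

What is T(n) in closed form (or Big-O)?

Unrolling: T(n) = 0 + 18*(2 + 3 + ... + n) = 0 + 18*(n(n+1)/2 - 1) = O(n^2).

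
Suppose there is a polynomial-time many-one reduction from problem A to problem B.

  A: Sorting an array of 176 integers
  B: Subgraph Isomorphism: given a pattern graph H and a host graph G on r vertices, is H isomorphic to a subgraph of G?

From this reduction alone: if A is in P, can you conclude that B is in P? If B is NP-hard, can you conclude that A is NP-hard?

A poly-time reduction A <=_p B transfers tractability DOWN (B easy => A easy) and hardness UP (A hard => B hard), not the reverse.
From A in P, the reduction alone does NOT give B in P: any problem in P trivially reduces to SAT, yet SAT is not known to be in P.
From B NP-hard, the reduction alone does NOT give A NP-hard: again, easy problems reduce to hard ones.
(Here in fact A is P and B is NP-complete.)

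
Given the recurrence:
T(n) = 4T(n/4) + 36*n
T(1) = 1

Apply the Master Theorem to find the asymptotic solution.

a=4, b=4, f(n)=36*n. log_4(4) = 1. Case 2: T(n) = O(n log n).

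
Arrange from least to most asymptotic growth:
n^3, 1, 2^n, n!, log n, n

Ordered by growth rate: 1 < log n < n < n^3 < 2^n < n!.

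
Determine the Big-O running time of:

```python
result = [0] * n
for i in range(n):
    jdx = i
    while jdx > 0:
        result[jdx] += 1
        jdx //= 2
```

Time complexity: O(n log n).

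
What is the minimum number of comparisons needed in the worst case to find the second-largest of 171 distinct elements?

Lower bound: finding the max needs 171-1 comparisons. By the adversary weight-doubling argument, the max must personally win >= ceil(log_2(171)) = 8 comparisons; the 2nd-largest is among those 8 losers, needing 8-1 more comparisons. Total >= 171-1 + 8-1 = 177. A balanced knockout tournament achieves this.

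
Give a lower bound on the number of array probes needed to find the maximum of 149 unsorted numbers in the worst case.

Adversary: any unprobed cell could hold a value larger than everything seen so far. If fewer than 149 cells are probed, the adversary places the max in an unprobed cell. So all 149 cells must be examined; together with 149-1 comparisons this is tight.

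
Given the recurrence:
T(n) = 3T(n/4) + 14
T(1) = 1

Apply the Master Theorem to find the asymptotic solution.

a=3, b=4, f(n)=14. log_4(3) = 0.7925. Case 1 of Master Theorem: T(n) = O(n^0.7925).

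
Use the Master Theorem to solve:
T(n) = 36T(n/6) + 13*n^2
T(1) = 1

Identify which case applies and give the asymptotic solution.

a=36, b=6, f(n)=13*n^2.
log_6(36) = 2, so n^(log_b(a)) = n^2.
f(n) = Theta(n^2), so Case 2 applies.
T(n) = Theta(n^2 log n).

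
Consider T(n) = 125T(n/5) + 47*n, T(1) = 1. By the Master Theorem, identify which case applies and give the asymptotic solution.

a=125, b=5, f(n)=47*n.
log_5(125) = 3 > 1.
Since f(n) = O(n^1) is polynomially smaller than n^3, Case 1 applies.
T(n) = Theta(n^3).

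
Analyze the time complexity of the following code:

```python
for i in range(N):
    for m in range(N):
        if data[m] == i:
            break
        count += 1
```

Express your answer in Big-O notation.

Time complexity: O(n^2).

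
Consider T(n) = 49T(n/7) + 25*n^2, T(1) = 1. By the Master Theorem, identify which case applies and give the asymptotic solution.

a=49, b=7, f(n)=25*n^2.
log_7(49) = 2, so n^(log_b(a)) = n^2.
f(n) = Theta(n^2), so Case 2 applies.
T(n) = Theta(n^2 log n).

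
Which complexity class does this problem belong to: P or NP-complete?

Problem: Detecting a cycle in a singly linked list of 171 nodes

This problem is in P: Floyd's tortoise-and-hare runs in O(n) time, O(1) space.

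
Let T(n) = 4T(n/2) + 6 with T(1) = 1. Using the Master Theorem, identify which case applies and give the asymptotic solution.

a=4, b=2, f(n)=6.
log_2(4) = 2 > 0.
Since f(n) = O(n^0) is polynomially smaller than n^2, Case 1 applies.
T(n) = Theta(n^2).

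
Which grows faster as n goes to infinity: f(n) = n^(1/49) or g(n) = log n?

f(n) = n^(1/49) grows faster: any positive power of n dominates log n.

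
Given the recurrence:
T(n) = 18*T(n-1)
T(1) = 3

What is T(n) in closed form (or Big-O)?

Each step multiplies by 18. T(n) = T(1)*18^(n-1) = 3*18^(n-1).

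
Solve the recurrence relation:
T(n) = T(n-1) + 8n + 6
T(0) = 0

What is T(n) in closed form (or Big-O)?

Dominant term in sum is 8*sum(i, i=1..n) = 8*n*(n+1)/2 = O(n^2).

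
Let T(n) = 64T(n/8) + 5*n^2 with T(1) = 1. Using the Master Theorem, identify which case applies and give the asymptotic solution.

a=64, b=8, f(n)=5*n^2.
log_8(64) = 2, so n^(log_b(a)) = n^2.
f(n) = Theta(n^2), so Case 2 applies.
T(n) = Theta(n^2 log n).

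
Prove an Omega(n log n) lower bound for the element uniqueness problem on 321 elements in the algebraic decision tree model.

In the algebraic decision tree model, element uniqueness on 321 elements is equivalent to determining which cell of an arrangement of C(321,2) = 51360 hyperplanes x_i = x_j contains the input point. Ben-Or's theorem shows this requires Omega(n log n).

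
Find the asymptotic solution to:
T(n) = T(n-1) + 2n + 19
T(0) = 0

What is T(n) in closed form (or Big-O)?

Dominant term in sum is 2*sum(i, i=1..n) = 2*n*(n+1)/2 = O(n^2).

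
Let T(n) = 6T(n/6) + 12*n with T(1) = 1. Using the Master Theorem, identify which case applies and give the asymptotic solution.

a=6, b=6, f(n)=12*n.
log_6(6) = 1, so n^(log_b(a)) = n.
f(n) = Theta(n), so Case 2 applies.
T(n) = Theta(n log n).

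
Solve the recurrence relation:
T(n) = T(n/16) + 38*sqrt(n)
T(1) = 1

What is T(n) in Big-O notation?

Each level contributes sqrt(n/16^k). Geometric series with ratio 1/sqrt(16) < 1 sums to O(sqrt(n)).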